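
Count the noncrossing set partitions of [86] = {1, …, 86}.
C_86 = 4180080073556524734514695828170907458428751314320

These noncrossing partitions are counted by the Catalan number C_n = (1/(n + 1)) · C(2n, n). For n = 86: C_86 = (1/87) · C(172, 86) = 363666966399417651902778537050868948883301364345840/87 = 4180080073556524734514695828170907458428751314320.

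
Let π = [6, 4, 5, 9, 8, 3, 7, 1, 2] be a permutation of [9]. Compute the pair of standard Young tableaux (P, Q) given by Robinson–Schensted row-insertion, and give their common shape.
P = [1, 2, 7] / [3, 5] / [4, 8] / [6, 9];  Q = [1, 3, 4] / [2, 5] / [6, 7] / [8, 9];  common shape = (3, 2, 2, 2)

Row-insert the values π_1, π_2, … into P one at a time, bumping the leftmost entry strictly greater than the inserted value down to the next row. The recording tableau Q records, in position (i, j), the step at which that cell was added to P.
  Insert 6 (step 1): P = [6];  Q = [1]
  Insert 4 (step 2): P = [4] / [6];  Q = [1] / [2]
  Insert 5 (step 3): P = [4, 5] / [6];  Q = [1, 3] / [2]
  Insert 9 (step 4): P = [4, 5, 9] / [6];  Q = [1, 3, 4] / [2]
  Insert 8 (step 5): P = [4, 5, 8] / [6, 9];  Q = [1, 3, 4] / [2, 5]
  Insert 3 (step 6): P = [3, 5, 8] / [4, 9] / [6];  Q = [1, 3, 4] / [2, 5] / [6]
  Insert 7 (step 7): P = [3, 5, 7] / [4, 8] / [6, 9];  Q = [1, 3, 4] / [2, 5] / [6, 7]
  Insert 1 (step 8): P = [1, 5, 7] / [3, 8] / [4, 9] / [6];  Q = [1, 3, 4] / [2, 5] / [6, 7] / [8]
  Insert 2 (step 9): P = [1, 2, 7] / [3, 5] / [4, 8] / [6, 9];  Q = [1, 3, 4] / [2, 5] / [6, 7] / [8, 9]
Final shape: (3, 2, 2, 2).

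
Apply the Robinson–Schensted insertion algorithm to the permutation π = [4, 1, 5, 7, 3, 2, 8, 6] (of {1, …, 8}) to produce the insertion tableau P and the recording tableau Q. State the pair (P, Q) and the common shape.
P = [1, 2, 6, 8] / [3, 5, 7] / [4];  Q = [1, 3, 4, 7] / [2, 5, 8] / [6];  common shape = (4, 3, 1)

Row-insert the values π_1, π_2, … into P one at a time, bumping the leftmost entry strictly greater than the inserted value down to the next row. The recording tableau Q records, in position (i, j), the step at which that cell was added to P.
  Insert 4 (step 1): P = [4];  Q = [1]
  Insert 1 (step 2): P = [1] / [4];  Q = [1] / [2]
  Insert 5 (step 3): P = [1, 5] / [4];  Q = [1, 3] / [2]
  Insert 7 (step 4): P = [1, 5, 7] / [4];  Q = [1, 3, 4] / [2]
  Insert 3 (step 5): P = [1, 3, 7] / [4, 5];  Q = [1, 3, 4] / [2, 5]
  Insert 2 (step 6): P = [1, 2, 7] / [3, 5] / [4];  Q = [1, 3, 4] / [2, 5] / [6]
  Insert 8 (step 7): P = [1, 2, 7, 8] / [3, 5] / [4];  Q = [1, 3, 4, 7] / [2, 5] / [6]
  Insert 6 (step 8): P = [1, 2, 6, 8] / [3, 5, 7] / [4];  Q = [1, 3, 4, 7] / [2, 5, 8] / [6]
Final shape: (4, 3, 1).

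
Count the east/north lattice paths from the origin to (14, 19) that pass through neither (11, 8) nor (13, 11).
Number of paths = 775634436

Inclusion–exclusion. Total paths: C(33, 14) = 818809200. Through P₁: C(19, 11)·C(14, 3) = 27511848. Through P₂: C(24, 13)·C(9, 1) = 22465296. Since P₁ is strictly southwest of P₂, a monotone path through both must visit P₁ then P₂; paths through both = C(19, 11)·C(5, 2)·C(9, 1) = 6802380. Avoid both = 818809200 − 27511848 − 22465296 + 6802380 = 775634436.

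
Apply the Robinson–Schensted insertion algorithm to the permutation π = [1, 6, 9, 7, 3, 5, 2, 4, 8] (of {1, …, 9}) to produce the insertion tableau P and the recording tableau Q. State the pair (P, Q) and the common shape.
P = [1, 2, 4, 8] / [3, 5] / [6, 7] / [9];  Q = [1, 2, 3, 9] / [4, 6] / [5, 8] / [7];  common shape = (4, 2, 2, 1)

Row-insert the values π_1, π_2, … into P one at a time, bumping the leftmost entry strictly greater than the inserted value down to the next row. The recording tableau Q records, in position (i, j), the step at which that cell was added to P.
  Insert 1 (step 1): P = [1];  Q = [1]
  Insert 6 (step 2): P = [1, 6];  Q = [1, 2]
  Insert 9 (step 3): P = [1, 6, 9];  Q = [1, 2, 3]
  Insert 7 (step 4): P = [1, 6, 7] / [9];  Q = [1, 2, 3] / [4]
  Insert 3 (step 5): P = [1, 3, 7] / [6] / [9];  Q = [1, 2, 3] / [4] / [5]
  Insert 5 (step 6): P = [1, 3, 5] / [6, 7] / [9];  Q = [1, 2, 3] / [4, 6] / [5]
  Insert 2 (step 7): P = [1, 2, 5] / [3, 7] / [6] / [9];  Q = [1, 2, 3] / [4, 6] / [5] / [7]
  Insert 4 (step 8): P = [1, 2, 4] / [3, 5] / [6, 7] / [9];  Q = [1, 2, 3] / [4, 6] / [5, 8] / [7]
  Insert 8 (step 9): P = [1, 2, 4, 8] / [3, 5] / [6, 7] / [9];  Q = [1, 2, 3, 9] / [4, 6] / [5, 8] / [7]
Final shape: (4, 2, 2, 1).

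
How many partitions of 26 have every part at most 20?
p(26, parts ≤ 20) = 2417

Use the recurrence p(n, m) = p(n, m−1) + p(n−m, m): either the largest part is < m (count p(n, m−1)) or the largest part is exactly m (remove one copy of m, count p(n−m, m)). With p(0, ·) = 1 this gives p(26, parts ≤ 20) = 2417. (By conjugating Young diagrams, this also counts partitions of 26 into at most 20 parts.)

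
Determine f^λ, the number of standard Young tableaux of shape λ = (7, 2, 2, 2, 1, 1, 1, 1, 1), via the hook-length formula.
# SYT of shape (7, 2, 2, 2, 1, 1, 1, 1, 1) = 1089088

Hook-length formula: f^λ = n! / Π hook(c), product over all cells c of the Young diagram. For λ = (7, 2, 2, 2, 1, 1, 1, 1, 1), n = 18 boxes. Hook lengths by row (left-to-right, top-to-bottom): [15, 9, 5, 4, 3, 2, 1]; [9, 3]; [8, 2]; [7, 1]; [5]; [4]; [3]; [2]; [1]. Product of hooks = 5878656000. So f^λ = 18! / 5878656000 = 6402373705728000 / 5878656000 = 1089088.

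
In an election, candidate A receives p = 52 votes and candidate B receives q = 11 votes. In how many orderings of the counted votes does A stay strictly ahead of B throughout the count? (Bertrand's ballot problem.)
Strict-lead orderings = 400752389361

Total orderings of the 63 votes with 52 for A: C(63, 52) = 615790256823. By the Bertrand ballot formula (Cycle Lemma / reflection principle), the number of orderings in which A is strictly ahead of B throughout is (p − q)/(p + q) · C(p + q, p) = (52 − 11)/(52 + 11) · 615790256823 = 400752389361.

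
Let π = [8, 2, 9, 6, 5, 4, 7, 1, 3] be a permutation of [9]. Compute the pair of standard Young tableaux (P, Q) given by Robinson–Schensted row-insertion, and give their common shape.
P = [1, 3, 7] / [2, 4] / [5, 9] / [6] / [8];  Q = [1, 3, 7] / [2, 4] / [5, 9] / [6] / [8];  common shape = (3, 2, 2, 1, 1)

Row-insert the values π_1, π_2, … into P one at a time, bumping the leftmost entry strictly greater than the inserted value down to the next row. The recording tableau Q records, in position (i, j), the step at which that cell was added to P.
  Insert 8 (step 1): P = [8];  Q = [1]
  Insert 2 (step 2): P = [2] / [8];  Q = [1] / [2]
  Insert 9 (step 3): P = [2, 9] / [8];  Q = [1, 3] / [2]
  Insert 6 (step 4): P = [2, 6] / [8, 9];  Q = [1, 3] / [2, 4]
  Insert 5 (step 5): P = [2, 5] / [6, 9] / [8];  Q = [1, 3] / [2, 4] / [5]
  Insert 4 (step 6): P = [2, 4] / [5, 9] / [6] / [8];  Q = [1, 3] / [2, 4] / [5] / [6]
  Insert 7 (step 7): P = [2, 4, 7] / [5, 9] / [6] / [8];  Q = [1, 3, 7] / [2, 4] / [5] / [6]
  Insert 1 (step 8): P = [1, 4, 7] / [2, 9] / [5] / [6] / [8];  Q = [1, 3, 7] / [2, 4] / [5] / [6] / [8]
  Insert 3 (step 9): P = [1, 3, 7] / [2, 4] / [5, 9] / [6] / [8];  Q = [1, 3, 7] / [2, 4] / [5, 9] / [6] / [8]
Final shape: (3, 2, 2, 1, 1).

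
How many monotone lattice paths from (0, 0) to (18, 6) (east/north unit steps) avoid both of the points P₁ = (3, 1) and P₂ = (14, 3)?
Number of paths = 59700

Inclusion–exclusion. Total paths: C(24, 18) = 134596. Through P₁: C(4, 3)·C(20, 15) = 62016. Through P₂: C(17, 14)·C(7, 4) = 23800. Since P₁ is strictly southwest of P₂, a monotone path through both must visit P₁ then P₂; paths through both = C(4, 3)·C(13, 11)·C(7, 4) = 10920. Avoid both = 134596 − 62016 − 23800 + 10920 = 59700.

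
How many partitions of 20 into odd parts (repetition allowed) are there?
p_odd(20) = 64

Enumerate partitions using only odd parts via the recurrence o(n, m) = o(n, m−2) + o(n−m, m) over odd m, starting from the largest odd part ≤ n. This gives p_odd(20) = 64. (Euler's theorem: equals the count of distinct-part partitions.)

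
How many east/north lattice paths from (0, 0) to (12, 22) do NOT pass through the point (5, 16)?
Number of paths = 513435156

Total paths from (0, 0) to (12, 22): C(34, 12) = 548354040. Paths through (5, 16): (paths (0, 0) → (5, 16)) × (paths (5, 16) → (12, 22)) = C(21, 5) · C(13, 7) = 20349 · 1716 = 34918884. Avoidance count = 548354040 − 34918884 = 513435156.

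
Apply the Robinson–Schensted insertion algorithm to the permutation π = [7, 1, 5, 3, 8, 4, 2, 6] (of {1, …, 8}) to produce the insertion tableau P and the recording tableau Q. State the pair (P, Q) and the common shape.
P = [1, 2, 4, 6] / [3, 8] / [5] / [7];  Q = [1, 3, 5, 8] / [2, 6] / [4] / [7];  common shape = (4, 2, 1, 1)

Row-insert the values π_1, π_2, … into P one at a time, bumping the leftmost entry strictly greater than the inserted value down to the next row. The recording tableau Q records, in position (i, j), the step at which that cell was added to P.
  Insert 7 (step 1): P = [7];  Q = [1]
  Insert 1 (step 2): P = [1] / [7];  Q = [1] / [2]
  Insert 5 (step 3): P = [1, 5] / [7];  Q = [1, 3] / [2]
  Insert 3 (step 4): P = [1, 3] / [5] / [7];  Q = [1, 3] / [2] / [4]
  Insert 8 (step 5): P = [1, 3, 8] / [5] / [7];  Q = [1, 3, 5] / [2] / [4]
  Insert 4 (step 6): P = [1, 3, 4] / [5, 8] / [7];  Q = [1, 3, 5] / [2, 6] / [4]
  Insert 2 (step 7): P = [1, 2, 4] / [3, 8] / [5] / [7];  Q = [1, 3, 5] / [2, 6] / [4] / [7]
  Insert 6 (step 8): P = [1, 2, 4, 6] / [3, 8] / [5] / [7];  Q = [1, 3, 5, 8] / [2, 6] / [4] / [7]
Final shape: (4, 2, 1, 1).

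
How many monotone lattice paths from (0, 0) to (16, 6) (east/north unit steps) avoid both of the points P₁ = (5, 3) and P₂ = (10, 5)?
Number of paths = 41440

Inclusion–exclusion. Total paths: C(22, 16) = 74613. Through P₁: C(8, 5)·C(14, 11) = 20384. Through P₂: C(15, 10)·C(7, 6) = 21021. Since P₁ is strictly southwest of P₂, a monotone path through both must visit P₁ then P₂; paths through both = C(8, 5)·C(7, 5)·C(7, 6) = 8232. Avoid both = 74613 − 20384 − 21021 + 8232 = 41440.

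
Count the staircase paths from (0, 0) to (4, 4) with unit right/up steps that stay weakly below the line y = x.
C_4 = 14

These NE paths below the diagonal are counted by the Catalan number C_n = (1/(n + 1)) · C(2n, n). For n = 4: C_4 = (1/5) · C(8, 4) = 70/5 = 14.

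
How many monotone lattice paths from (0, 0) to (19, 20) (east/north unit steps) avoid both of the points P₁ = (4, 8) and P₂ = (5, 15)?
Number of paths = 60184020078

Inclusion–exclusion. Total paths: C(39, 19) = 68923264410. Through P₁: C(12, 4)·C(27, 15) = 8605010700. Through P₂: C(20, 5)·C(19, 14) = 180280512. Since P₁ is strictly southwest of P₂, a monotone path through both must visit P₁ then P₂; paths through both = C(12, 4)·C(8, 1)·C(19, 14) = 46046880. Avoid both = 68923264410 − 8605010700 − 180280512 + 46046880 = 60184020078.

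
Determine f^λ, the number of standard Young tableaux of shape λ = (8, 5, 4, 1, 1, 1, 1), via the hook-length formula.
# SYT of shape (8, 5, 4, 1, 1, 1, 1) = 349188840

Hook-length formula: f^λ = n! / Π hook(c), product over all cells c of the Young diagram. For λ = (8, 5, 4, 1, 1, 1, 1), n = 21 boxes. Hook lengths by row (left-to-right, top-to-bottom): [14, 9, 8, 7, 5, 3, 2, 1]; [10, 5, 4, 3, 1]; [8, 3, 2, 1]; [4]; [3]; [2]; [1]. Product of hooks = 146313216000. So f^λ = 21! / 146313216000 = 51090942171709440000 / 146313216000 = 349188840.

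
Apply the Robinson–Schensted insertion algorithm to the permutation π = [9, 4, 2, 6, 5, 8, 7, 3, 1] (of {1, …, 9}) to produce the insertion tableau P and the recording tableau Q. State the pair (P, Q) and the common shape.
P = [1, 3, 7] / [2, 5, 8] / [4] / [6] / [9];  Q = [1, 4, 6] / [2, 5, 7] / [3] / [8] / [9];  common shape = (3, 3, 1, 1, 1)

Row-insert the values π_1, π_2, … into P one at a time, bumping the leftmost entry strictly greater than the inserted value down to the next row. The recording tableau Q records, in position (i, j), the step at which that cell was added to P.
  Insert 9 (step 1): P = [9];  Q = [1]
  Insert 4 (step 2): P = [4] / [9];  Q = [1] / [2]
  Insert 2 (step 3): P = [2] / [4] / [9];  Q = [1] / [2] / [3]
  Insert 6 (step 4): P = [2, 6] / [4] / [9];  Q = [1, 4] / [2] / [3]
  Insert 5 (step 5): P = [2, 5] / [4, 6] / [9];  Q = [1, 4] / [2, 5] / [3]
  Insert 8 (step 6): P = [2, 5, 8] / [4, 6] / [9];  Q = [1, 4, 6] / [2, 5] / [3]
  Insert 7 (step 7): P = [2, 5, 7] / [4, 6, 8] / [9];  Q = [1, 4, 6] / [2, 5, 7] / [3]
  Insert 3 (step 8): P = [2, 3, 7] / [4, 5, 8] / [6] / [9];  Q = [1, 4, 6] / [2, 5, 7] / [3] / [8]
  Insert 1 (step 9): P = [1, 3, 7] / [2, 5, 8] / [4] / [6] / [9];  Q = [1, 4, 6] / [2, 5, 7] / [3] / [8] / [9]
Final shape: (3, 3, 1, 1, 1).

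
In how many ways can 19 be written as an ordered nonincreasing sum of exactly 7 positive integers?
p(19, 7 parts) = 65

Partitions of n into exactly k parts are in bijection with partitions of n − k into at most k parts (subtract 1 from each part). So p(19, exactly 7) = p(12, parts ≤ 7). Computing via the recurrence p(m, j) = p(m, j−1) + p(m−j, j) gives 65.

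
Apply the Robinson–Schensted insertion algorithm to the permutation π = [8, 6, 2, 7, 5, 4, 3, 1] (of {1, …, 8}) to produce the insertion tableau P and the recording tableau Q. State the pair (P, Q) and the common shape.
P = [1, 3] / [2, 7] / [4] / [5] / [6] / [8];  Q = [1, 4] / [2, 5] / [3] / [6] / [7] / [8];  common shape = (2, 2, 1, 1, 1, 1)

Row-insert the values π_1, π_2, … into P one at a time, bumping the leftmost entry strictly greater than the inserted value down to the next row. The recording tableau Q records, in position (i, j), the step at which that cell was added to P.
  Insert 8 (step 1): P = [8];  Q = [1]
  Insert 6 (step 2): P = [6] / [8];  Q = [1] / [2]
  Insert 2 (step 3): P = [2] / [6] / [8];  Q = [1] / [2] / [3]
  Insert 7 (step 4): P = [2, 7] / [6] / [8];  Q = [1, 4] / [2] / [3]
  Insert 5 (step 5): P = [2, 5] / [6, 7] / [8];  Q = [1, 4] / [2, 5] / [3]
  Insert 4 (step 6): P = [2, 4] / [5, 7] / [6] / [8];  Q = [1, 4] / [2, 5] / [3] / [6]
  Insert 3 (step 7): P = [2, 3] / [4, 7] / [5] / [6] / [8];  Q = [1, 4] / [2, 5] / [3] / [6] / [7]
  Insert 1 (step 8): P = [1, 3] / [2, 7] / [4] / [5] / [6] / [8];  Q = [1, 4] / [2, 5] / [3] / [6] / [7] / [8]
Final shape: (2, 2, 1, 1, 1, 1).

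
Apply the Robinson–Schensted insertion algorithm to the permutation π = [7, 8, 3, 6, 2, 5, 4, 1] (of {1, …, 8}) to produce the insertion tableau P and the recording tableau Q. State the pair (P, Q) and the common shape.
P = [1, 4] / [2, 5] / [3, 8] / [6] / [7];  Q = [1, 2] / [3, 4] / [5, 6] / [7] / [8];  common shape = (2, 2, 2, 1, 1)

Row-insert the values π_1, π_2, … into P one at a time, bumping the leftmost entry strictly greater than the inserted value down to the next row. The recording tableau Q records, in position (i, j), the step at which that cell was added to P.
  Insert 7 (step 1): P = [7];  Q = [1]
  Insert 8 (step 2): P = [7, 8];  Q = [1, 2]
  Insert 3 (step 3): P = [3, 8] / [7];  Q = [1, 2] / [3]
  Insert 6 (step 4): P = [3, 6] / [7, 8];  Q = [1, 2] / [3, 4]
  Insert 2 (step 5): P = [2, 6] / [3, 8] / [7];  Q = [1, 2] / [3, 4] / [5]
  Insert 5 (step 6): P = [2, 5] / [3, 6] / [7, 8];  Q = [1, 2] / [3, 4] / [5, 6]
  Insert 4 (step 7): P = [2, 4] / [3, 5] / [6, 8] / [7];  Q = [1, 2] / [3, 4] / [5, 6] / [7]
  Insert 1 (step 8): P = [1, 4] / [2, 5] / [3, 8] / [6] / [7];  Q = [1, 2] / [3, 4] / [5, 6] / [7] / [8]
Final shape: (2, 2, 2, 1, 1).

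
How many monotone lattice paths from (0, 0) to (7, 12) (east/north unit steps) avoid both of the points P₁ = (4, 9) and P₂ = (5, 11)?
Number of paths = 29419

Inclusion–exclusion. Total paths: C(19, 7) = 50388. Through P₁: C(13, 4)·C(6, 3) = 14300. Through P₂: C(16, 5)·C(3, 2) = 13104. Since P₁ is strictly southwest of P₂, a monotone path through both must visit P₁ then P₂; paths through both = C(13, 4)·C(3, 1)·C(3, 2) = 6435. Avoid both = 50388 − 14300 − 13104 + 6435 = 29419.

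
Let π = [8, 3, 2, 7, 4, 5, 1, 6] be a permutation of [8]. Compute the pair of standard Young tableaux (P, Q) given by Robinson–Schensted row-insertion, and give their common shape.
P = [1, 4, 5, 6] / [2, 7] / [3] / [8];  Q = [1, 4, 6, 8] / [2, 5] / [3] / [7];  common shape = (4, 2, 1, 1)

Row-insert the values π_1, π_2, … into P one at a time, bumping the leftmost entry strictly greater than the inserted value down to the next row. The recording tableau Q records, in position (i, j), the step at which that cell was added to P.
  Insert 8 (step 1): P = [8];  Q = [1]
  Insert 3 (step 2): P = [3] / [8];  Q = [1] / [2]
  Insert 2 (step 3): P = [2] / [3] / [8];  Q = [1] / [2] / [3]
  Insert 7 (step 4): P = [2, 7] / [3] / [8];  Q = [1, 4] / [2] / [3]
  Insert 4 (step 5): P = [2, 4] / [3, 7] / [8];  Q = [1, 4] / [2, 5] / [3]
  Insert 5 (step 6): P = [2, 4, 5] / [3, 7] / [8];  Q = [1, 4, 6] / [2, 5] / [3]
  Insert 1 (step 7): P = [1, 4, 5] / [2, 7] / [3] / [8];  Q = [1, 4, 6] / [2, 5] / [3] / [7]
  Insert 6 (step 8): P = [1, 4, 5, 6] / [2, 7] / [3] / [8];  Q = [1, 4, 6, 8] / [2, 5] / [3] / [7]
Final shape: (4, 2, 1, 1).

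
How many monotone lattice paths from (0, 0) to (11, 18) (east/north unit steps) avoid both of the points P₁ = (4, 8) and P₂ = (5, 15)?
Number of paths = 24000834

Inclusion–exclusion. Total paths: C(29, 11) = 34597290. Through P₁: C(12, 4)·C(17, 7) = 9626760. Through P₂: C(20, 5)·C(9, 6) = 1302336. Since P₁ is strictly southwest of P₂, a monotone path through both must visit P₁ then P₂; paths through both = C(12, 4)·C(8, 1)·C(9, 6) = 332640. Avoid both = 34597290 − 9626760 − 1302336 + 332640 = 24000834.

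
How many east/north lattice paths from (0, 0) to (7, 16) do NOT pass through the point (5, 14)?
Number of paths = 175389

Total paths from (0, 0) to (7, 16): C(23, 7) = 245157. Paths through (5, 14): (paths (0, 0) → (5, 14)) × (paths (5, 14) → (7, 16)) = C(19, 5) · C(4, 2) = 11628 · 6 = 69768. Avoidance count = 245157 − 69768 = 175389.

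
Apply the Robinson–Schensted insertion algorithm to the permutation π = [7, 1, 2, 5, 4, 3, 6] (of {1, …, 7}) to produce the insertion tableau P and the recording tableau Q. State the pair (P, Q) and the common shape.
P = [1, 2, 3, 6] / [4] / [5] / [7];  Q = [1, 3, 4, 7] / [2] / [5] / [6];  common shape = (4, 1, 1, 1)

Row-insert the values π_1, π_2, … into P one at a time, bumping the leftmost entry strictly greater than the inserted value down to the next row. The recording tableau Q records, in position (i, j), the step at which that cell was added to P.
  Insert 7 (step 1): P = [7];  Q = [1]
  Insert 1 (step 2): P = [1] / [7];  Q = [1] / [2]
  Insert 2 (step 3): P = [1, 2] / [7];  Q = [1, 3] / [2]
  Insert 5 (step 4): P = [1, 2, 5] / [7];  Q = [1, 3, 4] / [2]
  Insert 4 (step 5): P = [1, 2, 4] / [5] / [7];  Q = [1, 3, 4] / [2] / [5]
  Insert 3 (step 6): P = [1, 2, 3] / [4] / [5] / [7];  Q = [1, 3, 4] / [2] / [5] / [6]
  Insert 6 (step 7): P = [1, 2, 3, 6] / [4] / [5] / [7];  Q = [1, 3, 4, 7] / [2] / [5] / [6]
Final shape: (4, 1, 1, 1).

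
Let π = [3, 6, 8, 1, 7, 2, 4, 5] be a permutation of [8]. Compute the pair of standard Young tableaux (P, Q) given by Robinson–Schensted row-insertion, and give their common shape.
P = [1, 2, 4, 5] / [3, 6, 7] / [8];  Q = [1, 2, 3, 8] / [4, 5, 7] / [6];  common shape = (4, 3, 1)

Row-insert the values π_1, π_2, … into P one at a time, bumping the leftmost entry strictly greater than the inserted value down to the next row. The recording tableau Q records, in position (i, j), the step at which that cell was added to P.
  Insert 3 (step 1): P = [3];  Q = [1]
  Insert 6 (step 2): P = [3, 6];  Q = [1, 2]
  Insert 8 (step 3): P = [3, 6, 8];  Q = [1, 2, 3]
  Insert 1 (step 4): P = [1, 6, 8] / [3];  Q = [1, 2, 3] / [4]
  Insert 7 (step 5): P = [1, 6, 7] / [3, 8];  Q = [1, 2, 3] / [4, 5]
  Insert 2 (step 6): P = [1, 2, 7] / [3, 6] / [8];  Q = [1, 2, 3] / [4, 5] / [6]
  Insert 4 (step 7): P = [1, 2, 4] / [3, 6, 7] / [8];  Q = [1, 2, 3] / [4, 5, 7] / [6]
  Insert 5 (step 8): P = [1, 2, 4, 5] / [3, 6, 7] / [8];  Q = [1, 2, 3, 8] / [4, 5, 7] / [6]
Final shape: (4, 3, 1).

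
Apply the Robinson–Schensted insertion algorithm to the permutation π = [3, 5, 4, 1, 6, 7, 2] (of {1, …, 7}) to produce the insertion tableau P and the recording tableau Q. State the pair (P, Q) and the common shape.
P = [1, 2, 6, 7] / [3, 4] / [5];  Q = [1, 2, 5, 6] / [3, 7] / [4];  common shape = (4, 2, 1)

Row-insert the values π_1, π_2, … into P one at a time, bumping the leftmost entry strictly greater than the inserted value down to the next row. The recording tableau Q records, in position (i, j), the step at which that cell was added to P.
  Insert 3 (step 1): P = [3];  Q = [1]
  Insert 5 (step 2): P = [3, 5];  Q = [1, 2]
  Insert 4 (step 3): P = [3, 4] / [5];  Q = [1, 2] / [3]
  Insert 1 (step 4): P = [1, 4] / [3] / [5];  Q = [1, 2] / [3] / [4]
  Insert 6 (step 5): P = [1, 4, 6] / [3] / [5];  Q = [1, 2, 5] / [3] / [4]
  Insert 7 (step 6): P = [1, 4, 6, 7] / [3] / [5];  Q = [1, 2, 5, 6] / [3] / [4]
  Insert 2 (step 7): P = [1, 2, 6, 7] / [3, 4] / [5];  Q = [1, 2, 5, 6] / [3, 7] / [4]
Final shape: (4, 2, 1).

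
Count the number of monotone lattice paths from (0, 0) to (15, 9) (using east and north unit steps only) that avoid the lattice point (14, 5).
Number of paths = 1249364

Total paths from (0, 0) to (15, 9): C(24, 15) = 1307504. Paths through (14, 5): (paths (0, 0) → (14, 5)) × (paths (14, 5) → (15, 9)) = C(19, 14) · C(5, 1) = 11628 · 5 = 58140. Avoidance count = 1307504 − 58140 = 1249364.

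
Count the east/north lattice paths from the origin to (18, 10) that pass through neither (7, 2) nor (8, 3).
Number of paths = 8593494

Inclusion–exclusion. Total paths: C(28, 18) = 13123110. Through P₁: C(9, 7)·C(19, 11) = 2720952. Through P₂: C(11, 8)·C(17, 10) = 3208920. Since P₁ is strictly southwest of P₂, a monotone path through both must visit P₁ then P₂; paths through both = C(9, 7)·C(2, 1)·C(17, 10) = 1400256. Avoid both = 13123110 − 2720952 − 3208920 + 1400256 = 8593494.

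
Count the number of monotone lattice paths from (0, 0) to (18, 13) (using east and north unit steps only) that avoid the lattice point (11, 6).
Number of paths = 163778643

Total paths from (0, 0) to (18, 13): C(31, 18) = 206253075. Paths through (11, 6): (paths (0, 0) → (11, 6)) × (paths (11, 6) → (18, 13)) = C(17, 11) · C(14, 7) = 12376 · 3432 = 42474432. Avoidance count = 206253075 − 42474432 = 163778643.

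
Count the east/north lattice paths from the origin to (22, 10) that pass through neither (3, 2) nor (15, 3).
Number of paths = 39957138

Inclusion–exclusion. Total paths: C(32, 22) = 64512240. Through P₁: C(5, 3)·C(27, 19) = 22200750. Through P₂: C(18, 15)·C(14, 7) = 2800512. Since P₁ is strictly southwest of P₂, a monotone path through both must visit P₁ then P₂; paths through both = C(5, 3)·C(13, 12)·C(14, 7) = 446160. Avoid both = 64512240 − 22200750 − 2800512 + 446160 = 39957138.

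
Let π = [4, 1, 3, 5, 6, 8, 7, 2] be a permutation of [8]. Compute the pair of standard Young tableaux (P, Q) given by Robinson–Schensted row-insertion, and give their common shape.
P = [1, 2, 5, 6, 7] / [3, 8] / [4];  Q = [1, 3, 4, 5, 6] / [2, 7] / [8];  common shape = (5, 2, 1)

Row-insert the values π_1, π_2, … into P one at a time, bumping the leftmost entry strictly greater than the inserted value down to the next row. The recording tableau Q records, in position (i, j), the step at which that cell was added to P.
  Insert 4 (step 1): P = [4];  Q = [1]
  Insert 1 (step 2): P = [1] / [4];  Q = [1] / [2]
  Insert 3 (step 3): P = [1, 3] / [4];  Q = [1, 3] / [2]
  Insert 5 (step 4): P = [1, 3, 5] / [4];  Q = [1, 3, 4] / [2]
  Insert 6 (step 5): P = [1, 3, 5, 6] / [4];  Q = [1, 3, 4, 5] / [2]
  Insert 8 (step 6): P = [1, 3, 5, 6, 8] / [4];  Q = [1, 3, 4, 5, 6] / [2]
  Insert 7 (step 7): P = [1, 3, 5, 6, 7] / [4, 8];  Q = [1, 3, 4, 5, 6] / [2, 7]
  Insert 2 (step 8): P = [1, 2, 5, 6, 7] / [3, 8] / [4];  Q = [1, 3, 4, 5, 6] / [2, 7] / [8]
Final shape: (5, 2, 1).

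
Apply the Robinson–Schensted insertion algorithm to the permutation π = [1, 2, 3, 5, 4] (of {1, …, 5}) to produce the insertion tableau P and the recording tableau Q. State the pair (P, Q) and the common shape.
P = [1, 2, 3, 4] / [5];  Q = [1, 2, 3, 4] / [5];  common shape = (4, 1)

Row-insert the values π_1, π_2, … into P one at a time, bumping the leftmost entry strictly greater than the inserted value down to the next row. The recording tableau Q records, in position (i, j), the step at which that cell was added to P.
  Insert 1 (step 1): P = [1];  Q = [1]
  Insert 2 (step 2): P = [1, 2];  Q = [1, 2]
  Insert 3 (step 3): P = [1, 2, 3];  Q = [1, 2, 3]
  Insert 5 (step 4): P = [1, 2, 3, 5];  Q = [1, 2, 3, 4]
  Insert 4 (step 5): P = [1, 2, 3, 4] / [5];  Q = [1, 2, 3, 4] / [5]
Final shape: (4, 1).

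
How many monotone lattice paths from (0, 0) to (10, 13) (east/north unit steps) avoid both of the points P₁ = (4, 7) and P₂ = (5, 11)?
Number of paths = 782068

Inclusion–exclusion. Total paths: C(23, 10) = 1144066. Through P₁: C(11, 4)·C(12, 6) = 304920. Through P₂: C(16, 5)·C(7, 5) = 91728. Since P₁ is strictly southwest of P₂, a monotone path through both must visit P₁ then P₂; paths through both = C(11, 4)·C(5, 1)·C(7, 5) = 34650. Avoid both = 1144066 − 304920 − 91728 + 34650 = 782068.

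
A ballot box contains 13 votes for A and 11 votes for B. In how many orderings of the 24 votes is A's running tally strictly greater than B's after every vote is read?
Strict-lead orderings = 208012

Total orderings of the 24 votes with 13 for A: C(24, 13) = 2496144. By the Bertrand ballot formula (Cycle Lemma / reflection principle), the number of orderings in which A is strictly ahead of B throughout is (p − q)/(p + q) · C(p + q, p) = (13 − 11)/(13 + 11) · 2496144 = 208012.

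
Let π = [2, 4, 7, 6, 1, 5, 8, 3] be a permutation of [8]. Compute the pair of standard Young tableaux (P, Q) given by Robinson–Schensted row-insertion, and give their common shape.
P = [1, 3, 5, 8] / [2, 4] / [6] / [7];  Q = [1, 2, 3, 7] / [4, 6] / [5] / [8];  common shape = (4, 2, 1, 1)

Row-insert the values π_1, π_2, … into P one at a time, bumping the leftmost entry strictly greater than the inserted value down to the next row. The recording tableau Q records, in position (i, j), the step at which that cell was added to P.
  Insert 2 (step 1): P = [2];  Q = [1]
  Insert 4 (step 2): P = [2, 4];  Q = [1, 2]
  Insert 7 (step 3): P = [2, 4, 7];  Q = [1, 2, 3]
  Insert 6 (step 4): P = [2, 4, 6] / [7];  Q = [1, 2, 3] / [4]
  Insert 1 (step 5): P = [1, 4, 6] / [2] / [7];  Q = [1, 2, 3] / [4] / [5]
  Insert 5 (step 6): P = [1, 4, 5] / [2, 6] / [7];  Q = [1, 2, 3] / [4, 6] / [5]
  Insert 8 (step 7): P = [1, 4, 5, 8] / [2, 6] / [7];  Q = [1, 2, 3, 7] / [4, 6] / [5]
  Insert 3 (step 8): P = [1, 3, 5, 8] / [2, 4] / [6] / [7];  Q = [1, 2, 3, 7] / [4, 6] / [5] / [8]
Final shape: (4, 2, 1, 1).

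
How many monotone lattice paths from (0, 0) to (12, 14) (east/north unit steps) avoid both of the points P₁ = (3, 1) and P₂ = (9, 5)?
Number of paths = 7412380

Inclusion–exclusion. Total paths: C(26, 12) = 9657700. Through P₁: C(4, 3)·C(22, 9) = 1989680. Through P₂: C(14, 9)·C(12, 3) = 440440. Since P₁ is strictly southwest of P₂, a monotone path through both must visit P₁ then P₂; paths through both = C(4, 3)·C(10, 6)·C(12, 3) = 184800. Avoid both = 9657700 − 1989680 − 440440 + 184800 = 7412380.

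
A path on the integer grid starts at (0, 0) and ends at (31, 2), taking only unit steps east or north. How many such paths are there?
Number of paths = 528

A monotone lattice path from (0, 0) to (31, 2) consists of 31 east steps and 2 north steps in some order, so it is determined by which 31 of the 33 steps are east. The count is C(33, 31) = 528.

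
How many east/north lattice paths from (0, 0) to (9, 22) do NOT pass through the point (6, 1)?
Number of paths = 20145907

Total paths from (0, 0) to (9, 22): C(31, 9) = 20160075. Paths through (6, 1): (paths (0, 0) → (6, 1)) × (paths (6, 1) → (9, 22)) = C(7, 6) · C(24, 3) = 7 · 2024 = 14168. Avoidance count = 20160075 − 14168 = 20145907.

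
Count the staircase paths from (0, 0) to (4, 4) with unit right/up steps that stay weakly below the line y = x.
C_4 = 14

These NE paths below the diagonal are counted by the Catalan number C_n = (1/(n + 1)) · C(2n, n). For n = 4: C_4 = (1/5) · C(8, 4) = 70/5 = 14.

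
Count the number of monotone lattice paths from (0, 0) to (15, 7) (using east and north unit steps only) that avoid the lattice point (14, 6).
Number of paths = 93024

Total paths from (0, 0) to (15, 7): C(22, 15) = 170544. Paths through (14, 6): (paths (0, 0) → (14, 6)) × (paths (14, 6) → (15, 7)) = C(20, 14) · C(2, 1) = 38760 · 2 = 77520. Avoidance count = 170544 − 77520 = 93024.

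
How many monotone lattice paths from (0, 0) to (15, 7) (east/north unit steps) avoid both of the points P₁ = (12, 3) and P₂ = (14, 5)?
Number of paths = 127925

Inclusion–exclusion. Total paths: C(22, 15) = 170544. Through P₁: C(15, 12)·C(7, 3) = 15925. Through P₂: C(19, 14)·C(3, 1) = 34884. Since P₁ is strictly southwest of P₂, a monotone path through both must visit P₁ then P₂; paths through both = C(15, 12)·C(4, 2)·C(3, 1) = 8190. Avoid both = 170544 − 15925 − 34884 + 8190 = 127925.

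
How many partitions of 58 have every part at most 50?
p(58, parts ≤ 50) = 715175

Use the recurrence p(n, m) = p(n, m−1) + p(n−m, m): either the largest part is < m (count p(n, m−1)) or the largest part is exactly m (remove one copy of m, count p(n−m, m)). With p(0, ·) = 1 this gives p(58, parts ≤ 50) = 715175. (By conjugating Young diagrams, this also counts partitions of 58 into at most 50 parts.)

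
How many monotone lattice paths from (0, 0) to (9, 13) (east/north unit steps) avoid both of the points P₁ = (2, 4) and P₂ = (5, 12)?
Number of paths = 307255

Inclusion–exclusion. Total paths: C(22, 9) = 497420. Through P₁: C(6, 2)·C(16, 7) = 171600. Through P₂: C(17, 5)·C(5, 4) = 30940. Since P₁ is strictly southwest of P₂, a monotone path through both must visit P₁ then P₂; paths through both = C(6, 2)·C(11, 3)·C(5, 4) = 12375. Avoid both = 497420 − 171600 − 30940 + 12375 = 307255.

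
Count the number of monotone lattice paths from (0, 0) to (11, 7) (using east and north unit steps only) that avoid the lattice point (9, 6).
Number of paths = 16809

Total paths from (0, 0) to (11, 7): C(18, 11) = 31824. Paths through (9, 6): (paths (0, 0) → (9, 6)) × (paths (9, 6) → (11, 7)) = C(15, 9) · C(3, 2) = 5005 · 3 = 15015. Avoidance count = 31824 − 15015 = 16809.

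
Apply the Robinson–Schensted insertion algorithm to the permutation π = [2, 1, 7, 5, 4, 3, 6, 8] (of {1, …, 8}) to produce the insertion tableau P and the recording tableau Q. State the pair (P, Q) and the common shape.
P = [1, 3, 6, 8] / [2, 4] / [5] / [7];  Q = [1, 3, 7, 8] / [2, 4] / [5] / [6];  common shape = (4, 2, 1, 1)

Row-insert the values π_1, π_2, … into P one at a time, bumping the leftmost entry strictly greater than the inserted value down to the next row. The recording tableau Q records, in position (i, j), the step at which that cell was added to P.
  Insert 2 (step 1): P = [2];  Q = [1]
  Insert 1 (step 2): P = [1] / [2];  Q = [1] / [2]
  Insert 7 (step 3): P = [1, 7] / [2];  Q = [1, 3] / [2]
  Insert 5 (step 4): P = [1, 5] / [2, 7];  Q = [1, 3] / [2, 4]
  Insert 4 (step 5): P = [1, 4] / [2, 5] / [7];  Q = [1, 3] / [2, 4] / [5]
  Insert 3 (step 6): P = [1, 3] / [2, 4] / [5] / [7];  Q = [1, 3] / [2, 4] / [5] / [6]
  Insert 6 (step 7): P = [1, 3, 6] / [2, 4] / [5] / [7];  Q = [1, 3, 7] / [2, 4] / [5] / [6]
  Insert 8 (step 8): P = [1, 3, 6, 8] / [2, 4] / [5] / [7];  Q = [1, 3, 7, 8] / [2, 4] / [5] / [6]
Final shape: (4, 2, 1, 1).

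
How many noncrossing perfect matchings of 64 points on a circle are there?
C_32 = 55534064877048198

These noncrossing handshakes are counted by the Catalan number C_n = (1/(n + 1)) · C(2n, n). For n = 32: C_32 = (1/33) · C(64, 32) = 1832624140942590534/33 = 55534064877048198.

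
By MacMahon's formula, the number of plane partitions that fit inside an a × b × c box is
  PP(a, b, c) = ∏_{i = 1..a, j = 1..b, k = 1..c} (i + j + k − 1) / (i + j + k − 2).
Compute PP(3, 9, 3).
PP(3, 9, 3) = 572572

Evaluate the triple product over i = 1..3, j = 1..9, k = 1..3. The factors are (2/1) · (3/2) · (4/3) · (3/2) · (4/3) · (5/4) · (4/3) · (5/4) · … (81 factors total). The numerators and denominators telescope so the product is an integer; carrying out the multiplication exactly gives PP(3, 9, 3) = 572572.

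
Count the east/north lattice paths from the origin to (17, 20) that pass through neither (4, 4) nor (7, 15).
Number of paths = 10719267468

Inclusion–exclusion. Total paths: C(37, 17) = 15905368710. Through P₁: C(8, 4)·C(29, 13) = 4750474050. Through P₂: C(22, 7)·C(15, 10) = 512143632. Since P₁ is strictly southwest of P₂, a monotone path through both must visit P₁ then P₂; paths through both = C(8, 4)·C(14, 3)·C(15, 10) = 76516440. Avoid both = 15905368710 − 4750474050 − 512143632 + 76516440 = 10719267468.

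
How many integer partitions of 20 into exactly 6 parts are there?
p(20, 6 parts) = 90

Partitions of n into exactly k parts are in bijection with partitions of n − k into at most k parts (subtract 1 from each part). So p(20, exactly 6) = p(14, parts ≤ 6). Computing via the recurrence p(m, j) = p(m, j−1) + p(m−j, j) gives 90.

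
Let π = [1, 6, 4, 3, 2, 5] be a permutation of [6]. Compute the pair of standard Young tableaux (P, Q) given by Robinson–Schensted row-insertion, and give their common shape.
P = [1, 2, 5] / [3] / [4] / [6];  Q = [1, 2, 6] / [3] / [4] / [5];  common shape = (3, 1, 1, 1)

Row-insert the values π_1, π_2, … into P one at a time, bumping the leftmost entry strictly greater than the inserted value down to the next row. The recording tableau Q records, in position (i, j), the step at which that cell was added to P.
  Insert 1 (step 1): P = [1];  Q = [1]
  Insert 6 (step 2): P = [1, 6];  Q = [1, 2]
  Insert 4 (step 3): P = [1, 4] / [6];  Q = [1, 2] / [3]
  Insert 3 (step 4): P = [1, 3] / [4] / [6];  Q = [1, 2] / [3] / [4]
  Insert 2 (step 5): P = [1, 2] / [3] / [4] / [6];  Q = [1, 2] / [3] / [4] / [5]
  Insert 5 (step 6): P = [1, 2, 5] / [3] / [4] / [6];  Q = [1, 2, 6] / [3] / [4] / [5]
Final shape: (3, 1, 1, 1).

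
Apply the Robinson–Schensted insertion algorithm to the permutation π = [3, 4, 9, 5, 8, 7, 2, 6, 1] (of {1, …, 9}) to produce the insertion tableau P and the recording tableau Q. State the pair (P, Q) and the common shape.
P = [1, 4, 5, 6] / [2, 7] / [3] / [8] / [9];  Q = [1, 2, 3, 5] / [4, 8] / [6] / [7] / [9];  common shape = (4, 2, 1, 1, 1)

Row-insert the values π_1, π_2, … into P one at a time, bumping the leftmost entry strictly greater than the inserted value down to the next row. The recording tableau Q records, in position (i, j), the step at which that cell was added to P.
  Insert 3 (step 1): P = [3];  Q = [1]
  Insert 4 (step 2): P = [3, 4];  Q = [1, 2]
  Insert 9 (step 3): P = [3, 4, 9];  Q = [1, 2, 3]
  Insert 5 (step 4): P = [3, 4, 5] / [9];  Q = [1, 2, 3] / [4]
  Insert 8 (step 5): P = [3, 4, 5, 8] / [9];  Q = [1, 2, 3, 5] / [4]
  Insert 7 (step 6): P = [3, 4, 5, 7] / [8] / [9];  Q = [1, 2, 3, 5] / [4] / [6]
  Insert 2 (step 7): P = [2, 4, 5, 7] / [3] / [8] / [9];  Q = [1, 2, 3, 5] / [4] / [6] / [7]
  Insert 6 (step 8): P = [2, 4, 5, 6] / [3, 7] / [8] / [9];  Q = [1, 2, 3, 5] / [4, 8] / [6] / [7]
  Insert 1 (step 9): P = [1, 4, 5, 6] / [2, 7] / [3] / [8] / [9];  Q = [1, 2, 3, 5] / [4, 8] / [6] / [7] / [9]
Final shape: (4, 2, 1, 1, 1).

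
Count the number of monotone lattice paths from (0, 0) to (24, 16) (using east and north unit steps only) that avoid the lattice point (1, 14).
Number of paths = 62852097150

Total paths from (0, 0) to (24, 16): C(40, 24) = 62852101650. Paths through (1, 14): (paths (0, 0) → (1, 14)) × (paths (1, 14) → (24, 16)) = C(15, 1) · C(25, 23) = 15 · 300 = 4500. Avoidance count = 62852101650 − 4500 = 62852097150.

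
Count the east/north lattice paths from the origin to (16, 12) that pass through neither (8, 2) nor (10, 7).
Number of paths = 19904259

Inclusion–exclusion. Total paths: C(28, 16) = 30421755. Through P₁: C(10, 8)·C(18, 8) = 1969110. Through P₂: C(17, 10)·C(11, 6) = 8984976. Since P₁ is strictly southwest of P₂, a monotone path through both must visit P₁ then P₂; paths through both = C(10, 8)·C(7, 2)·C(11, 6) = 436590. Avoid both = 30421755 − 1969110 − 8984976 + 436590 = 19904259.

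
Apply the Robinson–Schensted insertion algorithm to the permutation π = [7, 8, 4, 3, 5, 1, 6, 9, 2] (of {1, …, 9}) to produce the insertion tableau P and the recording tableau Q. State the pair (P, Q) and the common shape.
P = [1, 2, 6, 9] / [3, 5] / [4, 8] / [7];  Q = [1, 2, 7, 8] / [3, 5] / [4, 9] / [6];  common shape = (4, 2, 2, 1)

Row-insert the values π_1, π_2, … into P one at a time, bumping the leftmost entry strictly greater than the inserted value down to the next row. The recording tableau Q records, in position (i, j), the step at which that cell was added to P.
  Insert 7 (step 1): P = [7];  Q = [1]
  Insert 8 (step 2): P = [7, 8];  Q = [1, 2]
  Insert 4 (step 3): P = [4, 8] / [7];  Q = [1, 2] / [3]
  Insert 3 (step 4): P = [3, 8] / [4] / [7];  Q = [1, 2] / [3] / [4]
  Insert 5 (step 5): P = [3, 5] / [4, 8] / [7];  Q = [1, 2] / [3, 5] / [4]
  Insert 1 (step 6): P = [1, 5] / [3, 8] / [4] / [7];  Q = [1, 2] / [3, 5] / [4] / [6]
  Insert 6 (step 7): P = [1, 5, 6] / [3, 8] / [4] / [7];  Q = [1, 2, 7] / [3, 5] / [4] / [6]
  Insert 9 (step 8): P = [1, 5, 6, 9] / [3, 8] / [4] / [7];  Q = [1, 2, 7, 8] / [3, 5] / [4] / [6]
  Insert 2 (step 9): P = [1, 2, 6, 9] / [3, 5] / [4, 8] / [7];  Q = [1, 2, 7, 8] / [3, 5] / [4, 9] / [6]
Final shape: (4, 2, 2, 1).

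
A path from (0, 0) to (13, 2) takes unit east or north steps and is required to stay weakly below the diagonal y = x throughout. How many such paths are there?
Number of paths = 90

By the reflection principle (André's argument), the number of monotone paths to (13, 2) with n ≤ m that never go above y = x is C(15, 13) − C(15, 14) = 105 − 15 = 90.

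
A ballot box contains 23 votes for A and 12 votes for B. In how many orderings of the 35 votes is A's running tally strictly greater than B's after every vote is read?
Strict-lead orderings = 262256280

Total orderings of the 35 votes with 23 for A: C(35, 23) = 834451800. By the Bertrand ballot formula (Cycle Lemma / reflection principle), the number of orderings in which A is strictly ahead of B throughout is (p − q)/(p + q) · C(p + q, p) = (23 − 12)/(23 + 12) · 834451800 = 262256280.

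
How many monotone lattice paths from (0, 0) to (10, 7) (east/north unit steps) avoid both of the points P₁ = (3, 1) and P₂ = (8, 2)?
Number of paths = 12143

Inclusion–exclusion. Total paths: C(17, 10) = 19448. Through P₁: C(4, 3)·C(13, 7) = 6864. Through P₂: C(10, 8)·C(7, 2) = 945. Since P₁ is strictly southwest of P₂, a monotone path through both must visit P₁ then P₂; paths through both = C(4, 3)·C(6, 5)·C(7, 2) = 504. Avoid both = 19448 − 6864 − 945 + 504 = 12143.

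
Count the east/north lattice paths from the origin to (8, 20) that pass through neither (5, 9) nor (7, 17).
Number of paths = 1355321

Inclusion–exclusion. Total paths: C(28, 8) = 3108105. Through P₁: C(14, 5)·C(14, 3) = 728728. Through P₂: C(24, 7)·C(4, 1) = 1384416. Since P₁ is strictly southwest of P₂, a monotone path through both must visit P₁ then P₂; paths through both = C(14, 5)·C(10, 2)·C(4, 1) = 360360. Avoid both = 3108105 − 728728 − 1384416 + 360360 = 1355321.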